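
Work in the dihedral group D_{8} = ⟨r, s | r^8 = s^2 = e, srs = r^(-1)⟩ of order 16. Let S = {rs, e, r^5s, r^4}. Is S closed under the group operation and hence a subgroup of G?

|S| = 4 divides |G| = 16, consistent with Lagrange.
S contains the identity, every element's inverse is in S, and S is closed under ·: it is a subgroup.

Yes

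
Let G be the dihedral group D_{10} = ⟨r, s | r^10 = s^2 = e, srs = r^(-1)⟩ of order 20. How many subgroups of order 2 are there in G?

11

|G| = 20 and 2 | 20, so subgroups of order 2 are possible by Lagrange.
The subgroups of order 2 are: {e, r^2s}; {e, r^3s}; {e, r^4s}; {e, r^5}; … (11 in all).
So G has 11 subgroups of order 2.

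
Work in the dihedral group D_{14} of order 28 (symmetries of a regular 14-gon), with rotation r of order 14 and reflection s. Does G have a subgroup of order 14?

Yes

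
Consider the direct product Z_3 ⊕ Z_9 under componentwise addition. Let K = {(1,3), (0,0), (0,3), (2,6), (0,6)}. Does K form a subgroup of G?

|K| = 5 does not divide |G| = 27, so by Lagrange K is not a subgroup.

No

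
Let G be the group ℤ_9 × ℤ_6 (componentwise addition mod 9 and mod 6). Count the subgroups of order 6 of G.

4

|G| = 54 and 6 | 54, so subgroups of order 6 are possible by Lagrange.
The subgroups of order 6 are: {(0,0), (0,1), (0,2), (0,3), (0,4), (0,5)}; {(0,0), (0,3), (3,0), (3,3), (6,0), (6,3)}; {(0,0), (0,3), (3,1), (3,4), (6,2), (6,5)}; {(0,0), (0,3), (3,2), (3,5), (6,1), (6,4)}.
So G has 4 subgroups of order 6.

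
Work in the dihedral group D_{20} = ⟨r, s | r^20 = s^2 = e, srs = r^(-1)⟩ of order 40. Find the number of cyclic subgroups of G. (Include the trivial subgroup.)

26

Each element a generates a cyclic subgroup ⟨a⟩; distinct elements may generate the same one (a cyclic group of order d has φ(d) generators).
Cyclic subgroups by order — order 1: 1; order 2: 21; order 4: 1; order 5: 1; order 10: 1; order 20: 1.
Total: 26.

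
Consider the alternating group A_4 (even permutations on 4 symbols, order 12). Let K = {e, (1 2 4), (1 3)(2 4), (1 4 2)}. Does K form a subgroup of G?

No

Closure fails: (1 2 4) ∘ (1 3)(2 4) = (1 3 2) ∉ K. So K is not a subgroup.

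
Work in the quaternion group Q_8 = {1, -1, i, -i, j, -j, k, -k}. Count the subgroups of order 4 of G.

|G| = 8 and 4 | 8, so subgroups of order 4 are possible by Lagrange.
The subgroups of order 4 are: {1, -1, i, -i}; {1, -1, j, -j}; {1, -1, k, -k}.
So G has 3 subgroups of order 4.

3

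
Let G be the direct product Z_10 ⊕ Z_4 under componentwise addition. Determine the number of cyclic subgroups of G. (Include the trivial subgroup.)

12

Group the elements of G by the cyclic subgroup they generate; each cyclic subgroup of order d accounts for φ(d) elements.
Cyclic subgroups by order — order 1: 1; order 2: 3; order 4: 2; order 5: 1; order 10: 3; order 20: 2.
Total: 12.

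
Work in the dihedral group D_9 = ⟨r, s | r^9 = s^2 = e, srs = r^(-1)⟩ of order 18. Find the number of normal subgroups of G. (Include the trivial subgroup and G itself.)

G has 16 subgroups. Checking conjugation-invariance by order — order 1: 1/1 normal; order 2: 0/9 normal; order 3: 1/1 normal; order 6: 0/3 normal; order 9: 1/1 normal; order 18: 1/1 normal.
Total normal subgroups: 4.

4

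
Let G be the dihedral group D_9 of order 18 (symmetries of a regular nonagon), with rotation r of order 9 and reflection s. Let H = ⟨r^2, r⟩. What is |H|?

|⟨r^2⟩| = 9 and |⟨r⟩| = 9, so |H| is a multiple of lcm(9, 9) = 9 and divides |G| = 18.
Closing under the operation: H = {e, r, r^2, r^3, r^4, r^5, r^6, r^7, r^8}, so |H| = 9.

9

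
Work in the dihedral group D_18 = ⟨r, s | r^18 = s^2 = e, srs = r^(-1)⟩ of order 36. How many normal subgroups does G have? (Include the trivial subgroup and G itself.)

9

G has 45 subgroups. Checking conjugation-invariance by order — order 1: 1/1 normal; order 2: 1/19 normal; order 3: 1/1 normal; order 4: 0/9 normal; order 6: 1/7 normal; order 9: 1/1 normal; order 12: 0/3 normal; order 18: 3/3 normal; order 36: 1/1 normal.
Total normal subgroups: 9.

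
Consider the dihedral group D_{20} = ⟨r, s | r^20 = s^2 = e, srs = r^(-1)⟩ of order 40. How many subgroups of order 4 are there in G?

|G| = 40 and 4 | 40, so subgroups of order 4 are possible by Lagrange.
The subgroups of order 4 are: {e, r^10, s, r^10s}; {e, r^10, rs, r^11s}; {e, r^10, r^2s, r^12s}; {e, r^10, r^3s, r^13s}; … (11 in all).
So G has 11 subgroups of order 4.

11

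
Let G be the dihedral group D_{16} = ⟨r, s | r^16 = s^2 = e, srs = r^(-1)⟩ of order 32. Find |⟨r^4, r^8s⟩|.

|⟨r^4⟩| = 4 and |⟨r^8s⟩| = 2, so |H| is a multiple of lcm(4, 2) = 4 and divides |G| = 32.
Closing under the operation: H = {e, r^4, r^8, r^12, s, r^4s, r^8s, r^12s}, so |H| = 8.

8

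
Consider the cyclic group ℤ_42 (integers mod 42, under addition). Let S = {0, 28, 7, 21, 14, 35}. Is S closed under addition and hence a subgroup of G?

|S| = 6 divides |G| = 42, consistent with Lagrange.
S contains the identity, every element's inverse is in S, and S is closed under +: it is a subgroup.
In fact S = ⟨35⟩.

Yes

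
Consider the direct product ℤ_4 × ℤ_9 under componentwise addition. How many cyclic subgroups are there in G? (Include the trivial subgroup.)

A cyclic subgroup of order d is generated by each of its φ(d) elements of order d, so the cyclic subgroups of order d number (#elements of order d)/φ(d).
Cyclic subgroups by order — order 1: 1; order 2: 1; order 3: 1; order 4: 1; order 6: 1; order 9: 1; order 12: 1; order 18: 1; order 36: 1.
Total: 9.

9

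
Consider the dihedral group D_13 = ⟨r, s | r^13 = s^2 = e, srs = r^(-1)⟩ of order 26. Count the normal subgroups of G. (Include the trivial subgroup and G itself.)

G has 16 subgroups. Checking conjugation-invariance by order — order 1: 1/1 normal; order 2: 0/13 normal; order 13: 1/1 normal; order 26: 1/1 normal.
Total normal subgroups: 3.

3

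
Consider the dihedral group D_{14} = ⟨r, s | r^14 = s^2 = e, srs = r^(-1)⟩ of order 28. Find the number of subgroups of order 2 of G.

|G| = 28 and 2 | 28, so subgroups of order 2 are possible by Lagrange.
The subgroups of order 2 are: {e, r^10s}; {e, r^11s}; {e, r^12s}; {e, r^13s}; … (15 in all).
So G has 15 subgroups of order 2.

15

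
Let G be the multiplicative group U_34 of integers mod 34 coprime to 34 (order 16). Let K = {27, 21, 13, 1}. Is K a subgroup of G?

27 ∈ K but its inverse 29 ∉ K, so K is not a subgroup.

No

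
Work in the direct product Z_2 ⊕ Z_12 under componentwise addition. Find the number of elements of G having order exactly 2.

An element (a,b) has order lcm(ord(a), ord(b)); count pairs with lcm equal to 2.
Enumerating gives 3 such elements.

3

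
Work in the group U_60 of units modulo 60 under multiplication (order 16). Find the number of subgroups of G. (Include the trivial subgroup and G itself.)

27

|G| = 16, so by Lagrange every subgroup order divides 16. Divisors: 1, 2, 4, 8, 16.
Subgroups by order — order 1: 1; order 2: 7; order 4: 11; order 8: 7; order 16: 1.
Total: 1 + 7 + 11 + 7 + 1 = 27.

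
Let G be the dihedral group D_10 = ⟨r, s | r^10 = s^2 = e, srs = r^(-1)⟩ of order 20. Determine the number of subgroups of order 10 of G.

3

|G| = 20 and 10 | 20, so subgroups of order 10 are possible by Lagrange.
The subgroups of order 10 are: {e, r, r^2, r^3, r^4, r^5, r^6, r^7, r^8, r^9}; {e, r^2, r^4, r^6, r^8, s, r^2s, r^4s, r^6s, r^8s}; {e, r^2, r^4, r^6, r^8, rs, r^3s, r^5s, r^7s, r^9s}.
So G has 3 subgroups of order 10.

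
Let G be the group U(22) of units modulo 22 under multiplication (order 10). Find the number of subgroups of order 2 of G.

|G| = 10 and 2 | 10, so subgroups of order 2 are possible by Lagrange.
The subgroups of order 2 are: {1, 21}.
So G has 1 subgroup of order 2.

1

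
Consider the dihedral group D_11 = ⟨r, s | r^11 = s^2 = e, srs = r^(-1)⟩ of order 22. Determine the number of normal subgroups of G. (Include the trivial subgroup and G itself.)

G has 14 subgroups. Checking conjugation-invariance by order — order 1: 1/1 normal; order 2: 0/11 normal; order 11: 1/1 normal; order 22: 1/1 normal.
Total normal subgroups: 3.

3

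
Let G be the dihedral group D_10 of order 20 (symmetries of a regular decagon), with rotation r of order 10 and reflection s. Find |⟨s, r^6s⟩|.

|⟨s⟩| = 2 and |⟨r^6s⟩| = 2, so |H| is a multiple of lcm(2, 2) = 2 and divides |G| = 20.
Closing under the operation: H = {e, r^2, r^4, r^6, r^8, s, r^2s, r^4s, r^6s, r^8s}, so |H| = 10.

10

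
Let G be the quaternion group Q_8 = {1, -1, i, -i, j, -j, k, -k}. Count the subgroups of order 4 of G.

3

|G| = 8 and 4 | 8, so subgroups of order 4 are possible by Lagrange.
The subgroups of order 4 are: {1, -1, i, -i}; {1, -1, j, -j}; {1, -1, k, -k}.
So G has 3 subgroups of order 4.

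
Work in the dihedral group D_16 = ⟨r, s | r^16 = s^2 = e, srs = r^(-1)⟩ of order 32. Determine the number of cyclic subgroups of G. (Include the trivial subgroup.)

Group the elements of G by the cyclic subgroup they generate; each cyclic subgroup of order d accounts for φ(d) elements.
Cyclic subgroups by order — order 1: 1; order 2: 17; order 4: 1; order 8: 1; order 16: 1.
Total: 21.

21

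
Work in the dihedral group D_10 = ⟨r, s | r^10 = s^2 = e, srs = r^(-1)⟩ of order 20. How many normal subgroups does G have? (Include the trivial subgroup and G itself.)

7

G has 22 subgroups. Checking conjugation-invariance by order — order 1: 1/1 normal; order 2: 1/11 normal; order 4: 0/5 normal; order 5: 1/1 normal; order 10: 3/3 normal; order 20: 1/1 normal.
Total normal subgroups: 7.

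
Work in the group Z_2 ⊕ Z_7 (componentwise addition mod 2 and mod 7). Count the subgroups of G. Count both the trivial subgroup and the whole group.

4

|G| = 14, so by Lagrange every subgroup order divides 14. Divisors: 1, 2, 7, 14.
Subgroups by order — order 1: 1; order 2: 1; order 7: 1; order 14: 1.
Total: 1 + 1 + 1 + 1 = 4.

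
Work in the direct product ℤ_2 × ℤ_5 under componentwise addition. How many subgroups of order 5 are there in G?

|G| = 10 and 5 | 10, so subgroups of order 5 are possible by Lagrange.
The subgroups of order 5 are: {(0,0), (0,1), (0,2), (0,3), (0,4)}.
So G has 1 subgroup of order 5.

1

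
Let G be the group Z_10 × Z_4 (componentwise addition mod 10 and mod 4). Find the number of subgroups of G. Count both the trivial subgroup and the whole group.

|G| = 40, so by Lagrange every subgroup order divides 40. Divisors: 1, 2, 4, 5, 8, 10, 20, 40.
Subgroups by order — order 1: 1; order 2: 3; order 4: 3; order 5: 1; order 8: 1; order 10: 3; order 20: 3; order 40: 1.
Total: 1 + 3 + 3 + 1 + 1 + 3 + 3 + 1 = 16.

16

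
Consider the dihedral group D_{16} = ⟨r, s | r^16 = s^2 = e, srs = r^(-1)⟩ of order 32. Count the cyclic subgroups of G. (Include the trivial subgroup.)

Each element a generates a cyclic subgroup ⟨a⟩; distinct elements may generate the same one (a cyclic group of order d has φ(d) generators).
Cyclic subgroups by order — order 1: 1; order 2: 17; order 4: 1; order 8: 1; order 16: 1.
Total: 21.

21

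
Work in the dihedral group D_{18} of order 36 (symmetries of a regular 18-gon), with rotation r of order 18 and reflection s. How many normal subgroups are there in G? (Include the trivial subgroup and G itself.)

9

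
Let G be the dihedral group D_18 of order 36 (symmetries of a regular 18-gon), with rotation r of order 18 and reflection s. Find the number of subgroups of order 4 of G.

|G| = 36 and 4 | 36, so subgroups of order 4 are possible by Lagrange.
The subgroups of order 4 are: {e, r^9, rs, r^10s}; {e, r^9, r^2s, r^11s}; {e, r^9, r^3s, r^12s}; {e, r^9, r^4s, r^13s}; … (9 in all).
So G has 9 subgroups of order 4.

9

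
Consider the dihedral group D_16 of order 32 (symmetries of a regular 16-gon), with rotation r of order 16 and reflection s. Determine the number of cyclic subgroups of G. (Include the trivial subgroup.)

Each element a generates a cyclic subgroup ⟨a⟩; distinct elements may generate the same one (a cyclic group of order d has φ(d) generators).
Cyclic subgroups by order — order 1: 1; order 2: 17; order 4: 1; order 8: 1; order 16: 1.
Total: 21.

21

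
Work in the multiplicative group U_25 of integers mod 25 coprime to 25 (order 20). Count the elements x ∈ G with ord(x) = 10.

The elements of order 10 are: 4, 9, 14, 19.
That's 4.

4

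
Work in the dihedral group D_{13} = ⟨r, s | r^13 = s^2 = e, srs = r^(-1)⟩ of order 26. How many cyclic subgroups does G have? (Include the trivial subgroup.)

Each element a generates a cyclic subgroup ⟨a⟩; distinct elements may generate the same one (a cyclic group of order d has φ(d) generators).
Cyclic subgroups by order — order 1: 1; order 2: 13; order 13: 1.
Total: 15.

15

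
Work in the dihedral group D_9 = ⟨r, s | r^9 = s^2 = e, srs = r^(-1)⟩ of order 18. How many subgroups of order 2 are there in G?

|G| = 18 and 2 | 18, so subgroups of order 2 are possible by Lagrange.
The subgroups of order 2 are: {e, r^2s}; {e, r^3s}; {e, r^4s}; {e, r^5s}; … (9 in all).
So G has 9 subgroups of order 2.

9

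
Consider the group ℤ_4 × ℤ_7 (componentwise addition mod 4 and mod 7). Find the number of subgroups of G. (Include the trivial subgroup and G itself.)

|G| = 28, so by Lagrange every subgroup order divides 28. Divisors: 1, 2, 4, 7, 14, 28.
Subgroups by order — order 1: 1; order 2: 1; order 4: 1; order 7: 1; order 14: 1; order 28: 1.
Total: 1 + 1 + 1 + 1 + 1 + 1 = 6.

6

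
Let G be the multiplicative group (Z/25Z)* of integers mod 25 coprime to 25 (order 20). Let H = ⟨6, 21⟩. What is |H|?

5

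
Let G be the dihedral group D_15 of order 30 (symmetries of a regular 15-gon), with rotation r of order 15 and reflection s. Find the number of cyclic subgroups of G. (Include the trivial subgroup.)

A cyclic subgroup of order d is generated by each of its φ(d) elements of order d, so the cyclic subgroups of order d number (#elements of order d)/φ(d).
Cyclic subgroups by order — order 1: 1; order 2: 15; order 3: 1; order 5: 1; order 15: 1.
Total: 19.

19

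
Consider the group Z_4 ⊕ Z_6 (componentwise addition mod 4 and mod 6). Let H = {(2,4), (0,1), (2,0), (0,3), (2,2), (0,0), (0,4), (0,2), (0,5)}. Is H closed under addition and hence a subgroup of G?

No

|H| = 9 does not divide |G| = 24, so by Lagrange H is not a subgroup.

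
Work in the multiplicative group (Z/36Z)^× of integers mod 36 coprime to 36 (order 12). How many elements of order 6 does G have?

6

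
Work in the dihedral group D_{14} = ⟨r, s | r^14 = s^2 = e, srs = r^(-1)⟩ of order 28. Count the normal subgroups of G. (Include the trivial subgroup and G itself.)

G has 28 subgroups. Checking conjugation-invariance by order — order 1: 1/1 normal; order 2: 1/15 normal; order 4: 0/7 normal; order 7: 1/1 normal; order 14: 3/3 normal; order 28: 1/1 normal.
Total normal subgroups: 7.

7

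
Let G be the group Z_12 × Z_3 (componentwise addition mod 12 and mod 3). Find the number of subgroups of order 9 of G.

|G| = 36 and 9 | 36, so subgroups of order 9 are possible by Lagrange.
The subgroups of order 9 are: {(0,0), (0,1), (0,2), (4,0), (4,1), (4,2), (8,0), (8,1), (8,2)}.
So G has 1 subgroup of order 9.

1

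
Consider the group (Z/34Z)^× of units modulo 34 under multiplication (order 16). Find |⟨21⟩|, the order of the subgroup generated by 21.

Compute successive powers of 21 mod 34: 21, 33, 13, 1; 21^4 ≡ 1 (mod 34).
So |⟨21⟩| = 4.

4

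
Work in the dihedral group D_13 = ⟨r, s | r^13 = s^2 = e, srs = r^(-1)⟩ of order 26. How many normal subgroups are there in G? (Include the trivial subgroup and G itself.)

G has 16 subgroups. Checking conjugation-invariance by order — order 1: 1/1 normal; order 2: 0/13 normal; order 13: 1/1 normal; order 26: 1/1 normal.
Total normal subgroups: 3.

3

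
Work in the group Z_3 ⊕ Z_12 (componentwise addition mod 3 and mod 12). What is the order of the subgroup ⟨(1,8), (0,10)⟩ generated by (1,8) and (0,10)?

18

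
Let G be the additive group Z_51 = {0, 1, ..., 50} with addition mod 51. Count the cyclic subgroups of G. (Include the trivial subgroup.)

4

Each element a generates a cyclic subgroup ⟨a⟩; distinct elements may generate the same one (a cyclic group of order d has φ(d) generators).
Cyclic subgroups by order — order 1: 1; order 3: 1; order 17: 1; order 51: 1.
Total: 4.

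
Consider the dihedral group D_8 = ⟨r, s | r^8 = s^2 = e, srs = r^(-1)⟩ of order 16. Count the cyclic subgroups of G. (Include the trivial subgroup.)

Each element a generates a cyclic subgroup ⟨a⟩; distinct elements may generate the same one (a cyclic group of order d has φ(d) generators).
Cyclic subgroups by order — order 1: 1; order 2: 9; order 4: 1; order 8: 1.
Total: 12.

12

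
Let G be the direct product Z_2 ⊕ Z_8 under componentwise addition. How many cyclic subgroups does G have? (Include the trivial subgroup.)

8

A cyclic subgroup of order d is generated by each of its φ(d) elements of order d, so the cyclic subgroups of order d number (#elements of order d)/φ(d).
Cyclic subgroups by order — order 1: 1; order 2: 3; order 4: 2; order 8: 2.
Total: 8.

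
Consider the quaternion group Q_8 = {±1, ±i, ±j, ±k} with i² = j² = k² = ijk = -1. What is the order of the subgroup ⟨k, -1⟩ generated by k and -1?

4

|⟨k⟩| = 4 and |⟨-1⟩| = 2, so |H| is a multiple of lcm(4, 2) = 4 and divides |G| = 8.
Closing under the operation: H = {1, -1, k, -k}, so |H| = 4.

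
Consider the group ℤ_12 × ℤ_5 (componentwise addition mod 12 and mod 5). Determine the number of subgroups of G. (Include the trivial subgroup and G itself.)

|G| = 60, so by Lagrange every subgroup order divides 60. Divisors: 1, 2, 3, 4, 5, 6, 10, 12, 15, 20, 30, 60.
Subgroups by order — order 1: 1; order 2: 1; order 3: 1; order 4: 1; order 5: 1; order 6: 1; order 10: 1; order 12: 1; order 15: 1; order 20: 1; order 30: 1; order 60: 1.
Total: 1 + 1 + 1 + 1 + 1 + 1 + 1 + 1 + 1 + 1 + 1 + 1 = 12.

12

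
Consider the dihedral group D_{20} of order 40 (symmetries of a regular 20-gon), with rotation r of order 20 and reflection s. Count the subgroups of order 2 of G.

21

|G| = 40 and 2 | 40, so subgroups of order 2 are possible by Lagrange.
The subgroups of order 2 are: {e, r^10}; {e, r^10s}; {e, r^11s}; {e, r^12s}; … (21 in all).
So G has 21 subgroups of order 2.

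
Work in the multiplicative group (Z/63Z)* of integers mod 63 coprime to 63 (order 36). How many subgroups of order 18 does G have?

|G| = 36 and 18 | 36, so subgroups of order 18 are possible by Lagrange.
The subgroups of order 18 are: {1, 4, 10, 13, 16, 19, 22, 25, 31, 34, 37, 40, 43, 46, 52, 55, 58, 61}; {1, 2, 4, 8, 11, 16, 22, 23, 25, 29, 32, 37, 43, 44, 46, 50, 53, 58}; {1, 4, 5, 16, 17, 20, 22, 25, 26, 37, 38, 41, 43, 46, 47, 58, 59, 62}.
So G has 3 subgroups of order 18.

3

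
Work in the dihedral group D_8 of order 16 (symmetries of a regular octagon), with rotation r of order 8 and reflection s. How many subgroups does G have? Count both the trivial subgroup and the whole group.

|G| = 16, so by Lagrange every subgroup order divides 16. Divisors: 1, 2, 4, 8, 16.
Subgroups by order — order 1: 1; order 2: 9; order 4: 5; order 8: 3; order 16: 1.
Total: 1 + 9 + 5 + 3 + 1 = 19.

19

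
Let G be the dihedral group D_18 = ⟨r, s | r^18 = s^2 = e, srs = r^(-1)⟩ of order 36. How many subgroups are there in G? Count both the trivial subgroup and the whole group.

45

|G| = 36, so by Lagrange every subgroup order divides 36. Divisors: 1, 2, 3, 4, 6, 9, 12, 18, 36.
Subgroups by order — order 1: 1; order 2: 19; order 3: 1; order 4: 9; order 6: 7; order 9: 1; order 12: 3; order 18: 3; order 36: 1.
Total: 1 + 19 + 1 + 9 + 7 + 1 + 3 + 3 + 1 = 45.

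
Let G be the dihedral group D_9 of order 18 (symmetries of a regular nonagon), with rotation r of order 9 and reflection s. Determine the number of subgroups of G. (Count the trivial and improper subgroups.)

|G| = 18, so by Lagrange every subgroup order divides 18. Divisors: 1, 2, 3, 6, 9, 18.
Subgroups by order — order 1: 1; order 2: 9; order 3: 1; order 6: 3; order 9: 1; order 18: 1.
Total: 1 + 9 + 1 + 3 + 1 + 1 = 16.

16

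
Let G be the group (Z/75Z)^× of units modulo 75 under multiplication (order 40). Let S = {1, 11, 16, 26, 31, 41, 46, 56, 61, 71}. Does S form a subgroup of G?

|S| = 10 divides |G| = 40, consistent with Lagrange.
S contains the identity, every element's inverse is in S, and S is closed under ·: it is a subgroup.
In fact S = ⟨71⟩.

Yes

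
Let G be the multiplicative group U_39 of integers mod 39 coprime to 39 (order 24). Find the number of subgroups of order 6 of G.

3

|G| = 24 and 6 | 24, so subgroups of order 6 are possible by Lagrange.
The subgroups of order 6 are: {1, 4, 10, 16, 22, 25}; {1, 14, 16, 22, 29, 35}; {1, 16, 17, 22, 23, 38}.
So G has 3 subgroups of order 6.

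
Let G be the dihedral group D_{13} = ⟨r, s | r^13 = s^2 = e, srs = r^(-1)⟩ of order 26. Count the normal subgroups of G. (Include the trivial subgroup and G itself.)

3

G has 16 subgroups. Checking conjugation-invariance by order — order 1: 1/1 normal; order 2: 0/13 normal; order 13: 1/1 normal; order 26: 1/1 normal.
Total normal subgroups: 3.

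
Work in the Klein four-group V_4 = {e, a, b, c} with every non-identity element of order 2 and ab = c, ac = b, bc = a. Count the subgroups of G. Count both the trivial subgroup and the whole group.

5

|G| = 4, so by Lagrange every subgroup order divides 4. Divisors: 1, 2, 4.
Subgroups by order — order 1: 1; order 2: 3; order 4: 1.
Total: 1 + 3 + 1 = 5.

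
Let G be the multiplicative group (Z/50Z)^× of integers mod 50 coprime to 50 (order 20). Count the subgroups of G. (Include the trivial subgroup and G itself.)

|G| = 20, so by Lagrange every subgroup order divides 20. Divisors: 1, 2, 4, 5, 10, 20.
Subgroups by order — order 1: 1; order 2: 1; order 4: 1; order 5: 1; order 10: 1; order 20: 1.
Total: 1 + 1 + 1 + 1 + 1 + 1 = 6.

6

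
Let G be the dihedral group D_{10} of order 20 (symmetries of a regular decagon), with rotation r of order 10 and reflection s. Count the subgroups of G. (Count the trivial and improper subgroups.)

22

|G| = 20, so by Lagrange every subgroup order divides 20. Divisors: 1, 2, 4, 5, 10, 20.
Subgroups by order — order 1: 1; order 2: 11; order 4: 5; order 5: 1; order 10: 3; order 20: 1.
Total: 1 + 11 + 5 + 1 + 3 + 1 = 22.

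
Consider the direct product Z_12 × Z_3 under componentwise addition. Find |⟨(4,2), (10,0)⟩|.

|⟨(4,2)⟩| = 3 and |⟨(10,0)⟩| = 6, so |H| is a multiple of lcm(3, 6) = 6 and divides |G| = 36.
Closing under the operation: H = {(0,0), (0,1), (0,2), (2,0), (2,1), (2,2), (4,0), (4,1), (4,2), (6,0), (6,1), (6,2), (8,0), (8,1), (8,2), (10,0), (10,1), (10,2)}, so |H| = 18.

18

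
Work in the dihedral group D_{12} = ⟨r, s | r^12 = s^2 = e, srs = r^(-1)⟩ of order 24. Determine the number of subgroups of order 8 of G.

3

|G| = 24 and 8 | 24, so subgroups of order 8 are possible by Lagrange.
The subgroups of order 8 are: {e, r^3, r^6, r^9, rs, r^4s, r^7s, r^10s}; {e, r^3, r^6, r^9, r^2s, r^5s, r^8s, r^11s}; {e, r^3, r^6, r^9, s, r^3s, r^6s, r^9s}.
So G has 3 subgroups of order 8.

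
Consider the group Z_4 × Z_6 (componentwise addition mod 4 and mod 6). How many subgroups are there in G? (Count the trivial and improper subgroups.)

16

|G| = 24, so by Lagrange every subgroup order divides 24. Divisors: 1, 2, 3, 4, 6, 8, 12, 24.
Subgroups by order — order 1: 1; order 2: 3; order 3: 1; order 4: 3; order 6: 3; order 8: 1; order 12: 3; order 24: 1.
Total: 1 + 3 + 1 + 3 + 3 + 1 + 3 + 1 = 16.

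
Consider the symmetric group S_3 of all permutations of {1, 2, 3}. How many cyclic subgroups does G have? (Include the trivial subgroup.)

Each element a generates a cyclic subgroup ⟨a⟩; distinct elements may generate the same one (a cyclic group of order d has φ(d) generators).
Cyclic subgroups by order — order 1: 1; order 2: 3; order 3: 1.
Total: 5.

5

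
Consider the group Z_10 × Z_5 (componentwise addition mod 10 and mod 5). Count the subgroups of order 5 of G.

6

|G| = 50 and 5 | 50, so subgroups of order 5 are possible by Lagrange.
The subgroups of order 5 are: {(0,0), (0,1), (0,2), (0,3), (0,4)}; {(0,0), (2,0), (4,0), (6,0), (8,0)}; {(0,0), (2,1), (4,2), (6,3), (8,4)}; {(0,0), (2,2), (4,4), (6,1), (8,3)}; … (6 in all).
So G has 6 subgroups of order 5.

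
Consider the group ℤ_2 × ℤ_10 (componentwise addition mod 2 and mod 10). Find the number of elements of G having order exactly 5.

4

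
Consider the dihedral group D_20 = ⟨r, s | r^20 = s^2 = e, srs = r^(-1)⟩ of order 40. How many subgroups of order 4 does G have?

|G| = 40 and 4 | 40, so subgroups of order 4 are possible by Lagrange.
The subgroups of order 4 are: {e, r^10, s, r^10s}; {e, r^10, rs, r^11s}; {e, r^10, r^2s, r^12s}; {e, r^10, r^3s, r^13s}; … (11 in all).
So G has 11 subgroups of order 4.

11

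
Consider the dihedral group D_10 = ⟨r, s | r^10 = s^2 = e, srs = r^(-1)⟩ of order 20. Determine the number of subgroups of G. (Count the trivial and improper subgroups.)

|G| = 20, so by Lagrange every subgroup order divides 20. Divisors: 1, 2, 4, 5, 10, 20.
Subgroups by order — order 1: 1; order 2: 11; order 4: 5; order 5: 1; order 10: 3; order 20: 1.
Total: 1 + 11 + 5 + 1 + 3 + 1 = 22.

22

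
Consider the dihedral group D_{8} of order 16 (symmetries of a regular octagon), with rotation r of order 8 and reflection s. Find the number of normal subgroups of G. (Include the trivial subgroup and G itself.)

G has 19 subgroups. Checking conjugation-invariance by order — order 1: 1/1 normal; order 2: 1/9 normal; order 4: 1/5 normal; order 8: 3/3 normal; order 16: 1/1 normal.
Total normal subgroups: 7.

7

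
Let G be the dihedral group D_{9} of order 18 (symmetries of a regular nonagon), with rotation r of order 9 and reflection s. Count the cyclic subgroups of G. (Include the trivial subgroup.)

12

Group the elements of G by the cyclic subgroup they generate; each cyclic subgroup of order d accounts for φ(d) elements.
Cyclic subgroups by order — order 1: 1; order 2: 9; order 3: 1; order 9: 1.
Total: 12.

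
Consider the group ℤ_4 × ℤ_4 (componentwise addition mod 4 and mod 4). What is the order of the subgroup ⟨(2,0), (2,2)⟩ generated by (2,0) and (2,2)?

|⟨(2,0)⟩| = 2 and |⟨(2,2)⟩| = 2, so |H| is a multiple of lcm(2, 2) = 2 and divides |G| = 16.
Closing under the operation: H = {(0,0), (0,2), (2,0), (2,2)}, so |H| = 4.

4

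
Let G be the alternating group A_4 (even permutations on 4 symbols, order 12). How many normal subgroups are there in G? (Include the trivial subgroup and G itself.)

3

G has 10 subgroups. Checking conjugation-invariance by order — order 1: 1/1 normal; order 2: 0/3 normal; order 3: 0/4 normal; order 4: 1/1 normal; order 12: 1/1 normal.
Total normal subgroups: 3.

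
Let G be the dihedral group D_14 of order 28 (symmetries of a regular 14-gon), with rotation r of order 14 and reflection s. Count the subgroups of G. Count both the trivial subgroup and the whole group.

28

|G| = 28, so by Lagrange every subgroup order divides 28. Divisors: 1, 2, 4, 7, 14, 28.
Subgroups by order — order 1: 1; order 2: 15; order 4: 7; order 7: 1; order 14: 3; order 28: 1.
Total: 1 + 15 + 7 + 1 + 3 + 1 = 28.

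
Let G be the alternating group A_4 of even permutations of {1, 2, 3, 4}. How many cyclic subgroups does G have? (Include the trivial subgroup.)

8

Group the elements of G by the cyclic subgroup they generate; each cyclic subgroup of order d accounts for φ(d) elements.
Cyclic subgroups by order — order 1: 1; order 2: 3; order 3: 4.
Total: 8.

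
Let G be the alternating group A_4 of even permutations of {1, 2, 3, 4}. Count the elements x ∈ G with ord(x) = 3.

The elements of order 3 are: (2 3 4), (2 4 3), (1 2 3), (1 2 4), (1 3 2), (1 3 4), (1 4 2), (1 4 3).
That's 8.

8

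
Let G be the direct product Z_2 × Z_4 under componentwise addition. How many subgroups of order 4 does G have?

3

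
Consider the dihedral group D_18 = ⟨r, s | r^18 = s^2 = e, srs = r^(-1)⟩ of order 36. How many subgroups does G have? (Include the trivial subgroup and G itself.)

|G| = 36, so by Lagrange every subgroup order divides 36. Divisors: 1, 2, 3, 4, 6, 9, 12, 18, 36.
Subgroups by order — order 1: 1; order 2: 19; order 3: 1; order 4: 9; order 6: 7; order 9: 1; order 12: 3; order 18: 3; order 36: 1.
Total: 1 + 19 + 1 + 9 + 7 + 1 + 3 + 3 + 1 = 45.

45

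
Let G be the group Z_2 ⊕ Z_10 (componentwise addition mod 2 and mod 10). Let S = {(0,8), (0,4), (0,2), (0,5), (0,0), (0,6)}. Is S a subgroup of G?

No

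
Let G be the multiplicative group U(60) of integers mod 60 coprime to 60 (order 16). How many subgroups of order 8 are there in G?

|G| = 16 and 8 | 16, so subgroups of order 8 are possible by Lagrange.
The subgroups of order 8 are: {1, 11, 13, 23, 37, 47, 49, 59}; {1, 7, 11, 17, 43, 49, 53, 59}; {1, 11, 19, 29, 31, 41, 49, 59}; {1, 13, 17, 29, 37, 41, 49, 53}; … (7 in all).
So G has 7 subgroups of order 8.

7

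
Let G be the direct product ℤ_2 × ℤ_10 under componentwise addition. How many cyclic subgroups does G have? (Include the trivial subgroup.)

A cyclic subgroup of order d is generated by each of its φ(d) elements of order d, so the cyclic subgroups of order d number (#elements of order d)/φ(d).
Cyclic subgroups by order — order 1: 1; order 2: 3; order 5: 1; order 10: 3.
Total: 8.

8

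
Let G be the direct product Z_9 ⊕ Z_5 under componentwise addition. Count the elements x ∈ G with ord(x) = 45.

An element (a,b) has order lcm(ord(a), ord(b)); count pairs with lcm equal to 45.
Enumerating gives 24 such elements.

24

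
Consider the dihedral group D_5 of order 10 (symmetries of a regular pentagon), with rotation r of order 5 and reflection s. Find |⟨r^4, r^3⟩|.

5

|⟨r^4⟩| = 5 and |⟨r^3⟩| = 5, so |H| is a multiple of lcm(5, 5) = 5 and divides |G| = 10.
Closing under the operation: H = {e, r, r^2, r^3, r^4}, so |H| = 5.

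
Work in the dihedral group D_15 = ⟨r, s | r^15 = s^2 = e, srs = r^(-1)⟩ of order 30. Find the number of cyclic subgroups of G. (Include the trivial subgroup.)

19

Each element a generates a cyclic subgroup ⟨a⟩; distinct elements may generate the same one (a cyclic group of order d has φ(d) generators).
Cyclic subgroups by order — order 1: 1; order 2: 15; order 3: 1; order 5: 1; order 15: 1.
Total: 19.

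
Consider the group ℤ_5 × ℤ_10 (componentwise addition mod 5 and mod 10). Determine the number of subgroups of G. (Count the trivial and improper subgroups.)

|G| = 50, so by Lagrange every subgroup order divides 50. Divisors: 1, 2, 5, 10, 25, 50.
Subgroups by order — order 1: 1; order 2: 1; order 5: 6; order 10: 6; order 25: 1; order 50: 1.
Total: 1 + 1 + 6 + 6 + 1 + 1 = 16.

16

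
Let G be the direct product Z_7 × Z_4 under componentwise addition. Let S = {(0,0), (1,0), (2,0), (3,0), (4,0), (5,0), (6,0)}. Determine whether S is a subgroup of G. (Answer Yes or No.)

Yes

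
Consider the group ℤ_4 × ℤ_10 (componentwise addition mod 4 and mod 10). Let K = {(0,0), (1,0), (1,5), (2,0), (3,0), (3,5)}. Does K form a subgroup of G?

No

|K| = 6 does not divide |G| = 40, so by Lagrange K is not a subgroup.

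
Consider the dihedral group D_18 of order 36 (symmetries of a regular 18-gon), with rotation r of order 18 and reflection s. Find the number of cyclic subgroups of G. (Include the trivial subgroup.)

24

Each element a generates a cyclic subgroup ⟨a⟩; distinct elements may generate the same one (a cyclic group of order d has φ(d) generators).
Cyclic subgroups by order — order 1: 1; order 2: 19; order 3: 1; order 6: 1; order 9: 1; order 18: 1.
Total: 24.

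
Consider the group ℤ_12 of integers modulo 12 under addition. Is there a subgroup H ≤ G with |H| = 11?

No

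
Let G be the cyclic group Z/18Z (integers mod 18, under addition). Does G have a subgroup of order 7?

No

7 does not divide |G| = 18, so by Lagrange no subgroup of order 7 exists.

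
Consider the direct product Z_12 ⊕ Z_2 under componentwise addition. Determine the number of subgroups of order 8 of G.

1

|G| = 24 and 8 | 24, so subgroups of order 8 are possible by Lagrange.
The subgroups of order 8 are: {(0,0), (0,1), (3,0), (3,1), (6,0), (6,1), (9,0), (9,1)}.
So G has 1 subgroup of order 8.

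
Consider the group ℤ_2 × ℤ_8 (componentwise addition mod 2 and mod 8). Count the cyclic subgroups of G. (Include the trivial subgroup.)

8

Each element a generates a cyclic subgroup ⟨a⟩; distinct elements may generate the same one (a cyclic group of order d has φ(d) generators).
Cyclic subgroups by order — order 1: 1; order 2: 3; order 4: 2; order 8: 2.
Total: 8.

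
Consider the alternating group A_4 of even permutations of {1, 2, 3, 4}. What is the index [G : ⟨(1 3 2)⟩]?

4

|⟨(1 3 2)⟩| = 3 and |G| = 12.
By Lagrange, [G : H] = |G|/|H| = 12/3 = 4.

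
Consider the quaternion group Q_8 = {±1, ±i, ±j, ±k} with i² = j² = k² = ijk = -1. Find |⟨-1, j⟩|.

4

|⟨-1⟩| = 2 and |⟨j⟩| = 4, so |H| is a multiple of lcm(2, 4) = 4 and divides |G| = 8.
Closing under the operation: H = {1, -1, j, -j}, so |H| = 4.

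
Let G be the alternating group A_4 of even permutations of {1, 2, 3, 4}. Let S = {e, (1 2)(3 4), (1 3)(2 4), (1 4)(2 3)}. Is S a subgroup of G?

|S| = 4 divides |G| = 12, consistent with Lagrange.
S contains the identity, every element's inverse is in S, and S is closed under ∘: it is a subgroup.

Yes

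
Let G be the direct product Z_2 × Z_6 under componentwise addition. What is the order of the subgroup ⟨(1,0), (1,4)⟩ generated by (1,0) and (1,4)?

|⟨(1,0)⟩| = 2 and |⟨(1,4)⟩| = 6, so |H| is a multiple of lcm(2, 6) = 6 and divides |G| = 12.
Closing under the operation: H = {(0,0), (0,2), (0,4), (1,0), (1,2), (1,4)}, so |H| = 6.

6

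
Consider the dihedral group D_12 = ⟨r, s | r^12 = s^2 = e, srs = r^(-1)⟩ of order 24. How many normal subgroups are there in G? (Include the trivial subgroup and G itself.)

G has 34 subgroups. Checking conjugation-invariance by order — order 1: 1/1 normal; order 2: 1/13 normal; order 3: 1/1 normal; order 4: 1/7 normal; order 6: 1/5 normal; order 8: 0/3 normal; order 12: 3/3 normal; order 24: 1/1 normal.
Total normal subgroups: 9.

9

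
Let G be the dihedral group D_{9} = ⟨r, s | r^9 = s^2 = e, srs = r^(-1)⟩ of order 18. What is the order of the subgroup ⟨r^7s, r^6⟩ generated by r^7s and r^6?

|⟨r^7s⟩| = 2 and |⟨r^6⟩| = 3, so |H| is a multiple of lcm(2, 3) = 6 and divides |G| = 18.
Closing under the operation: H = {e, r^3, r^6, rs, r^4s, r^7s}, so |H| = 6.

6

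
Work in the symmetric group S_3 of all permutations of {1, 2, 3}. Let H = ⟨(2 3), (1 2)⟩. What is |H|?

|⟨(2 3)⟩| = 2 and |⟨(1 2)⟩| = 2, so |H| is a multiple of lcm(2, 2) = 2 and divides |G| = 6.
Closing {(2 3), (1 2)} under the group operation gives all of G, so |H| = 6.

6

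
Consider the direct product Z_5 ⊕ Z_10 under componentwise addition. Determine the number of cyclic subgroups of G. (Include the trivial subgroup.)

Group the elements of G by the cyclic subgroup they generate; each cyclic subgroup of order d accounts for φ(d) elements.
Cyclic subgroups by order — order 1: 1; order 2: 1; order 5: 6; order 10: 6.
Total: 14.

14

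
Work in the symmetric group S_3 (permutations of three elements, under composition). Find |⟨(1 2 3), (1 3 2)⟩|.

3

|⟨(1 2 3)⟩| = 3 and |⟨(1 3 2)⟩| = 3, so |H| is a multiple of lcm(3, 3) = 3 and divides |G| = 6.
Closing under the operation: H = {e, (1 2 3), (1 3 2)}, so |H| = 3.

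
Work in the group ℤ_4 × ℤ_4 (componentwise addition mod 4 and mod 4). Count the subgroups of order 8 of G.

3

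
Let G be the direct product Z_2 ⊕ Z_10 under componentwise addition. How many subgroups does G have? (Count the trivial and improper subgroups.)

|G| = 20, so by Lagrange every subgroup order divides 20. Divisors: 1, 2, 4, 5, 10, 20.
Subgroups by order — order 1: 1; order 2: 3; order 4: 1; order 5: 1; order 10: 3; order 20: 1.
Total: 1 + 3 + 1 + 1 + 3 + 1 = 10.

10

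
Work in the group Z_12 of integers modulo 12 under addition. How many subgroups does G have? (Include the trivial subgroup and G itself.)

Subgroups of the cyclic group Z_12 correspond bijectively to divisors of 12.
Divisors of 12: 1, 2, 3, 4, 6, 12.
So Z_12 has 6 subgroups.

6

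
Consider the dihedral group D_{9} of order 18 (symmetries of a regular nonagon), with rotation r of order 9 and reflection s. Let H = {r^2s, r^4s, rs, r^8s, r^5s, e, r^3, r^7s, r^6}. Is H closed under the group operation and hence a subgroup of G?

No

Closure fails: r^7s · r^2s = r^5 ∉ H. So H is not a subgroup.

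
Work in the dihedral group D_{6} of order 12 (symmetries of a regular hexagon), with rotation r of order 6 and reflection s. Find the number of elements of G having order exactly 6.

The elements of order 6 are: r, r^5.
That's 2.

2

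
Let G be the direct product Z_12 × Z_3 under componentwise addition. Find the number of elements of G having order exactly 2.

1

An element (a,b) has order lcm(ord(a), ord(b)); count pairs with lcm equal to 2.
Enumerating gives 1 such elements.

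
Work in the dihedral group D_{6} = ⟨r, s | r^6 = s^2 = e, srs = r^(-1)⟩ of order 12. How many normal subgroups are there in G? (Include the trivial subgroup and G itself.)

7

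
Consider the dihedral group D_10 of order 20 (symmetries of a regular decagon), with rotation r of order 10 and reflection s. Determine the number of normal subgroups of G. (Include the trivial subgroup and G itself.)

7

G has 22 subgroups. Checking conjugation-invariance by order — order 1: 1/1 normal; order 2: 1/11 normal; order 4: 0/5 normal; order 5: 1/1 normal; order 10: 3/3 normal; order 20: 1/1 normal.
Total normal subgroups: 7.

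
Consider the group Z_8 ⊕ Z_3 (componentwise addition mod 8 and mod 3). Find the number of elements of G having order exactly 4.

2

An element (a,b) has order lcm(ord(a), ord(b)); count pairs with lcm equal to 4.
Enumerating gives 2 such elements.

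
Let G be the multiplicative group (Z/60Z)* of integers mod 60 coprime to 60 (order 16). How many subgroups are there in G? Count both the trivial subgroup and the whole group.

27

|G| = 16, so by Lagrange every subgroup order divides 16. Divisors: 1, 2, 4, 8, 16.
Subgroups by order — order 1: 1; order 2: 7; order 4: 11; order 8: 7; order 16: 1.
Total: 1 + 7 + 11 + 7 + 1 = 27.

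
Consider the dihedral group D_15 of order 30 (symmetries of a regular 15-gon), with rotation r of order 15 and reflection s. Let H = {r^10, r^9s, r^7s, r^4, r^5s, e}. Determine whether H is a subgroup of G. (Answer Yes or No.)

r^4 ∈ H but its inverse r^11 ∉ H, so H is not a subgroup.

No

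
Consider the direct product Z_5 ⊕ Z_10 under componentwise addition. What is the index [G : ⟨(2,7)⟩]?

|⟨(2,7)⟩| = 10 and |G| = 50.
By Lagrange, [G : H] = |G|/|H| = 50/10 = 5.

5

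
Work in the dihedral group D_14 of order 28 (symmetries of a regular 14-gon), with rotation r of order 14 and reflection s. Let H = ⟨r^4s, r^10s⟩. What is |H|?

14

|⟨r^4s⟩| = 2 and |⟨r^10s⟩| = 2, so |H| is a multiple of lcm(2, 2) = 2 and divides |G| = 28.
Closing under the operation: H = {e, r^2, r^4, r^6, r^8, r^10, r^12, s, r^2s, r^4s, r^6s, r^8s, r^10s, r^12s}, so |H| = 14.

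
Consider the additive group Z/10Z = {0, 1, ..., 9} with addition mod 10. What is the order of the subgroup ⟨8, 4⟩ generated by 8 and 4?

|⟨8⟩| = 5 and |⟨4⟩| = 5, so |H| is a multiple of lcm(5, 5) = 5 and divides |G| = 10.
Closing under the operation: H = {0, 2, 4, 6, 8}, so |H| = 5.

5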